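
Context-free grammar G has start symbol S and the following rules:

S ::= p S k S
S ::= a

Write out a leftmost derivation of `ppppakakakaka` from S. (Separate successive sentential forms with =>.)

S=>pSkS=>ppSkSkS=>pppSkSkSkS=>ppppSkSkSkSkS=>ppppakSkSkSkS=>ppppakakSkSkS=>ppppakakakSkS=>ppppakakakakS=>ppppakakakaka

S => pSkS   [S ::= p S k S]
pSkS => ppSkSkS   [S ::= p S k S]
ppSkSkS => pppSkSkSkS   [S ::= p S k S]
pppSkSkSkS => ppppSkSkSkSkS   [S ::= p S k S]
ppppSkSkSkSkS => ppppakSkSkSkS   [S ::= a]
ppppakSkSkSkS => ppppakakSkSkS   [S ::= a]
ppppakakSkSkS => ppppakakakSkS   [S ::= a]
ppppakakakSkS => ppppakakakakS   [S ::= a]
ppppakakakakS => ppppakakakaka   [S ::= a]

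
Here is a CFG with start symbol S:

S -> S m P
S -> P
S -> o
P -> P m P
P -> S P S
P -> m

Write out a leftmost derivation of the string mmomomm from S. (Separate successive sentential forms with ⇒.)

S ⇒ SmP ⇒ SmPmP ⇒ PmPmP ⇒ mmPmP ⇒ mmSPSmP ⇒ mmoPSmP ⇒ mmomSmP ⇒ mmomomP ⇒ mmomomm

S ⇒ SmP   [S -> S m P]
SmP ⇒ SmPmP   [S -> S m P]
SmPmP ⇒ PmPmP   [S -> P]
PmPmP ⇒ mmPmP   [P -> m]
mmPmP ⇒ mmSPSmP   [P -> S P S]
mmSPSmP ⇒ mmoPSmP   [S -> o]
mmoPSmP ⇒ mmomSmP   [P -> m]
mmomSmP ⇒ mmomomP   [S -> o]
mmomomP ⇒ mmomomm   [P -> m]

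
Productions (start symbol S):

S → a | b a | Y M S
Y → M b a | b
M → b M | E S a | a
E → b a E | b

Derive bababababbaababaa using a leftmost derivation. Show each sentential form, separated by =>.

S=>YMS=>MbaMS=>ESabaMS=>baESabaMS=>babaESabaMS=>bababaESabaMS=>babababaESabaMS=>bababababSabaMS=>bababababbaabaMS=>bababababbaababMS=>bababababbaababaS=>bababababbaababaa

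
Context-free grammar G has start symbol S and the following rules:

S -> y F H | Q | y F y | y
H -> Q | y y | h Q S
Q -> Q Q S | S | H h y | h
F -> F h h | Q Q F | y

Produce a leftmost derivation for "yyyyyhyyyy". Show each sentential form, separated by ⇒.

S ⇒ yFH   [S -> y F H]
yFH ⇒ yQQFH   [F -> Q Q F]
yQQFH ⇒ ySQFH   [Q -> S]
ySQFH ⇒ yyFyQFH   [S -> y F y]
yyFyQFH ⇒ yyyyQFH   [F -> y]
yyyyQFH ⇒ yyyyQQSFH   [Q -> Q Q S]
yyyyQQSFH ⇒ yyyySQSFH   [Q -> S]
yyyySQSFH ⇒ yyyyyQSFH   [S -> y]
yyyyyQSFH ⇒ yyyyyhSFH   [Q -> h]
yyyyyhSFH ⇒ yyyyyhyFH   [S -> y]
yyyyyhyFH ⇒ yyyyyhyyH   [F -> y]
yyyyyhyyH ⇒ yyyyyhyyyy   [H -> y y]

S ⇒ yFH ⇒ yQQFH ⇒ ySQFH ⇒ yyFyQFH ⇒ yyyyQFH ⇒ yyyyQQSFH ⇒ yyyySQSFH ⇒ yyyyyQSFH ⇒ yyyyyhSFH ⇒ yyyyyhyFH ⇒ yyyyyhyyH ⇒ yyyyyhyyyy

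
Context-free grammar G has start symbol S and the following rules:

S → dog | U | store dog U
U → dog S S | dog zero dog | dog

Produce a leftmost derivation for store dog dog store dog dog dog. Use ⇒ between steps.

S ⇒ store dog U ⇒ store dog dog S S ⇒ store dog dog store dog U S ⇒ store dog dog store dog dog S ⇒ store dog dog store dog dog dog

S ⇒ store dog U   [S → store dog U]
store dog U ⇒ store dog dog S S   [U → dog S S]
store dog dog S S ⇒ store dog dog store dog U S   [S → store dog U]
store dog dog store dog U S ⇒ store dog dog store dog dog S   [U → dog]
store dog dog store dog dog S ⇒ store dog dog store dog dog dog   [S → dog]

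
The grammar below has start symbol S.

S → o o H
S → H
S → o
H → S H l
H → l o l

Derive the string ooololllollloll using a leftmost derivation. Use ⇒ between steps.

S ⇒ ooH ⇒ ooSHl ⇒ ooHHl ⇒ ooSHlHl ⇒ ooHHlHl ⇒ ooSHlHlHl ⇒ oooHlHlHl ⇒ ooolollHlHl ⇒ ooololllollHl ⇒ ooololllollloll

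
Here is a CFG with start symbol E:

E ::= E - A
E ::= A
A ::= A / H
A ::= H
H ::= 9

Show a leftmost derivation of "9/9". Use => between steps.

E => A   [E ::= A]
A => A/H   [A ::= A / H]
A/H => H/H   [A ::= H]
H/H => 9/H   [H ::= 9]
9/H => 9/9   [H ::= 9]

E => A => A/H => H/H => 9/H => 9/9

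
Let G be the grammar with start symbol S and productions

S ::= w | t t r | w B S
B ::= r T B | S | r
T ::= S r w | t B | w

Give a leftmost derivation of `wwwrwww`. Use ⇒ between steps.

S⇒wBS⇒wSS⇒wwBSS⇒wwSSS⇒wwwBSSS⇒wwwrSSS⇒wwwrwSS⇒wwwrwwS⇒wwwrwww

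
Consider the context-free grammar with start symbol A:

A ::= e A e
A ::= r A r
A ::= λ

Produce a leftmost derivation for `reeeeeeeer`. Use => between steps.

A => rAr   [A ::= r A r]
rAr => reAer   [A ::= e A e]
reAer => reeAeer   [A ::= e A e]
reeAeer => reeeAeeer   [A ::= e A e]
reeeAeeer => reeeeAeeeer   [A ::= e A e]
reeeeAeeeer => reeeeeeeer   [A ::= λ]

A => rAr => reAer => reeAeer => reeeAeeer => reeeeAeeeer => reeeeeeeer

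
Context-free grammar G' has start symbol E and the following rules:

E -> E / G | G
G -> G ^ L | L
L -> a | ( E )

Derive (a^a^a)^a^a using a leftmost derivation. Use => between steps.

E => G => G^L => G^L^L => L^L^L => (E)^L^L => (G)^L^L => (G^L)^L^L => (G^L^L)^L^L => (L^L^L)^L^L => (a^L^L)^L^L => (a^a^L)^L^L => (a^a^a)^L^L => (a^a^a)^a^L => (a^a^a)^a^a

E => G   [E -> G]
G => G^L   [G -> G ^ L]
G^L => G^L^L   [G -> G ^ L]
G^L^L => L^L^L   [G -> L]
L^L^L => (E)^L^L   [L -> ( E )]
(E)^L^L => (G)^L^L   [E -> G]
(G)^L^L => (G^L)^L^L   [G -> G ^ L]
(G^L)^L^L => (G^L^L)^L^L   [G -> G ^ L]
(G^L^L)^L^L => (L^L^L)^L^L   [G -> L]
(L^L^L)^L^L => (a^L^L)^L^L   [L -> a]
(a^L^L)^L^L => (a^a^L)^L^L   [L -> a]
(a^a^L)^L^L => (a^a^a)^L^L   [L -> a]
(a^a^a)^L^L => (a^a^a)^a^L   [L -> a]
(a^a^a)^a^L => (a^a^a)^a^a   [L -> a]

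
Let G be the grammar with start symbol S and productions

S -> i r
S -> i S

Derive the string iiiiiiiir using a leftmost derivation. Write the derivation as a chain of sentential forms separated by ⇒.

S ⇒ iS   [S -> i S]
iS ⇒ iiS   [S -> i S]
iiS ⇒ iiiS   [S -> i S]
iiiS ⇒ iiiiS   [S -> i S]
iiiiS ⇒ iiiiiS   [S -> i S]
iiiiiS ⇒ iiiiiiS   [S -> i S]
iiiiiiS ⇒ iiiiiiiS   [S -> i S]
iiiiiiiS ⇒ iiiiiiiir   [S -> i r]

S ⇒ iS ⇒ iiS ⇒ iiiS ⇒ iiiiS ⇒ iiiiiS ⇒ iiiiiiS ⇒ iiiiiiiS ⇒ iiiiiiiir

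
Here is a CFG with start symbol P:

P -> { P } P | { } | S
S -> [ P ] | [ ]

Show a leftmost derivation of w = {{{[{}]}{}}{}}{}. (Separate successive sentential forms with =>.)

P => {P}P => {{P}P}P => {{{P}P}P}P => {{{S}P}P}P => {{{[P]}P}P}P => {{{[{}]}P}P}P => {{{[{}]}{}}P}P => {{{[{}]}{}}{}}P => {{{[{}]}{}}{}}{}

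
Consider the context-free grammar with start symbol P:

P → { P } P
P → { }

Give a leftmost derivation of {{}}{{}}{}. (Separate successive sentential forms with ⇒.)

P ⇒ {P}P ⇒ {{}}P ⇒ {{}}{P}P ⇒ {{}}{{}}P ⇒ {{}}{{}}{}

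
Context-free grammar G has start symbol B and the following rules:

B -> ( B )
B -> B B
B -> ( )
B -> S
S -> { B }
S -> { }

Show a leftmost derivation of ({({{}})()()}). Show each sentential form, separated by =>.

B=>(B)=>(S)=>({B})=>({BB})=>({BBB})=>({(B)BB})=>({(S)BB})=>({({B})BB})=>({({S})BB})=>({({{}})BB})=>({({{}})()B})=>({({{}})()()})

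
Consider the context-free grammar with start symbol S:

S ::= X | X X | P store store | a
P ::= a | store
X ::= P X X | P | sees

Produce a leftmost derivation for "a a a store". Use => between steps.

S => X X => P X => a X => a P X X => a a X X => a a P X => a a a X => a a a P => a a a store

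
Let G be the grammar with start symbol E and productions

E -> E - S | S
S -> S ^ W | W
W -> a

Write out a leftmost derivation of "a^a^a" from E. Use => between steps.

E => S => S^W => S^W^W => W^W^W => a^W^W => a^a^W => a^a^a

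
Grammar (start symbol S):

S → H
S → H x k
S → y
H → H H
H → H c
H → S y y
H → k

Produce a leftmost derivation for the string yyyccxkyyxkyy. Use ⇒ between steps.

S ⇒ H ⇒ Syy ⇒ Hxkyy ⇒ Syyxkyy ⇒ Hxkyyxkyy ⇒ Hcxkyyxkyy ⇒ Hccxkyyxkyy ⇒ Syyccxkyyxkyy ⇒ yyyccxkyyxkyy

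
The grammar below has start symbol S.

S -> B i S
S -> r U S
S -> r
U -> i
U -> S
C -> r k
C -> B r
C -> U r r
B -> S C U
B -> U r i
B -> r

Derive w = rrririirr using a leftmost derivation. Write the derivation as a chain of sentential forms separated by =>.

S=>rUS=>rSS=>rrUSS=>rrSSS=>rrrSS=>rrrBiSS=>rrrUriiSS=>rrririiSS=>rrririirS=>rrririirr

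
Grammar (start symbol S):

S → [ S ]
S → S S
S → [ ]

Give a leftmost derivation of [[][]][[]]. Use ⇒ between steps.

S ⇒ SS ⇒ [S]S ⇒ [SS]S ⇒ [[]S]S ⇒ [[][]]S ⇒ [[][]][S] ⇒ [[][]][[]]

S ⇒ SS   [S → S S]
SS ⇒ [S]S   [S → [ S ]]
[S]S ⇒ [SS]S   [S → S S]
[SS]S ⇒ [[]S]S   [S → [ ]]
[[]S]S ⇒ [[][]]S   [S → [ ]]
[[][]]S ⇒ [[][]][S]   [S → [ S ]]
[[][]][S] ⇒ [[][]][[]]   [S → [ ]]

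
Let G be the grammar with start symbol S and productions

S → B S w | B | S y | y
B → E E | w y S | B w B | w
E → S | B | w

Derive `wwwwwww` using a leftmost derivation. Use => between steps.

S => B => BwB => EEwB => wEwB => wSwB => wBSwwB => wEESwwB => wwESwwB => wwwSwwB => wwwBwwB => wwwwwwB => wwwwwww

S => B   [S → B]
B => BwB   [B → B w B]
BwB => EEwB   [B → E E]
EEwB => wEwB   [E → w]
wEwB => wSwB   [E → S]
wSwB => wBSwwB   [S → B S w]
wBSwwB => wEESwwB   [B → E E]
wEESwwB => wwESwwB   [E → w]
wwESwwB => wwwSwwB   [E → w]
wwwSwwB => wwwBwwB   [S → B]
wwwBwwB => wwwwwwB   [B → w]
wwwwwwB => wwwwwww   [B → w]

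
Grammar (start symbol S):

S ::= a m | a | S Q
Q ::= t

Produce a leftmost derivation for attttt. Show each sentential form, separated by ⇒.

S ⇒ SQ ⇒ SQQ ⇒ SQQQ ⇒ SQQQQ ⇒ SQQQQQ ⇒ aQQQQQ ⇒ atQQQQ ⇒ attQQQ ⇒ atttQQ ⇒ attttQ ⇒ attttt

S ⇒ SQ   [S ::= S Q]
SQ ⇒ SQQ   [S ::= S Q]
SQQ ⇒ SQQQ   [S ::= S Q]
SQQQ ⇒ SQQQQ   [S ::= S Q]
SQQQQ ⇒ SQQQQQ   [S ::= S Q]
SQQQQQ ⇒ aQQQQQ   [S ::= a]
aQQQQQ ⇒ atQQQQ   [Q ::= t]
atQQQQ ⇒ attQQQ   [Q ::= t]
attQQQ ⇒ atttQQ   [Q ::= t]
atttQQ ⇒ attttQ   [Q ::= t]
attttQ ⇒ attttt   [Q ::= t]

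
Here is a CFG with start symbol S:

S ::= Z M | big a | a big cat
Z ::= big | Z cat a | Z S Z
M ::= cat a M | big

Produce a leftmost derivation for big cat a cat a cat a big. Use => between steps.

S => Z M   [S ::= Z M]
Z M => big M   [Z ::= big]
big M => big cat a M   [M ::= cat a M]
big cat a M => big cat a cat a M   [M ::= cat a M]
big cat a cat a M => big cat a cat a cat a M   [M ::= cat a M]
big cat a cat a cat a M => big cat a cat a cat a big   [M ::= big]

S => Z M => big M => big cat a M => big cat a cat a M => big cat a cat a cat a M => big cat a cat a cat a big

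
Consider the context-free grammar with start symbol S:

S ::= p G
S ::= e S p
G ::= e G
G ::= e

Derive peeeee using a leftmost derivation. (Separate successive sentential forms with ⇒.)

S ⇒ pG ⇒ peG ⇒ peeG ⇒ peeeG ⇒ peeeeG ⇒ peeeee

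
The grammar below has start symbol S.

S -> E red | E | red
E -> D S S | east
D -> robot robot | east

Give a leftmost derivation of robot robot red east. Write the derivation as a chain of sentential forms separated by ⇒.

S ⇒ E   [S -> E]
E ⇒ D S S   [E -> D S S]
D S S ⇒ robot robot S S   [D -> robot robot]
robot robot S S ⇒ robot robot red S   [S -> red]
robot robot red S ⇒ robot robot red E   [S -> E]
robot robot red E ⇒ robot robot red east   [E -> east]

S ⇒ E ⇒ D S S ⇒ robot robot S S ⇒ robot robot red S ⇒ robot robot red E ⇒ robot robot red east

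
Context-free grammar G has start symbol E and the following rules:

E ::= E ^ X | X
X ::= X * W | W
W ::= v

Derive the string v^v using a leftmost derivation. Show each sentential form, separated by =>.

E => E^X   [E ::= E ^ X]
E^X => X^X   [E ::= X]
X^X => W^X   [X ::= W]
W^X => v^X   [W ::= v]
v^X => v^W   [X ::= W]
v^W => v^v   [W ::= v]

E => E^X => X^X => W^X => v^X => v^W => v^v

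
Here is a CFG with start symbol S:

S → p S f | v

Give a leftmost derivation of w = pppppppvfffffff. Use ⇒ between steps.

S ⇒ pSf ⇒ ppSff ⇒ pppSfff ⇒ ppppSffff ⇒ pppppSfffff ⇒ ppppppSffffff ⇒ pppppppSfffffff ⇒ pppppppvfffffff

S ⇒ pSf   [S → p S f]
pSf ⇒ ppSff   [S → p S f]
ppSff ⇒ pppSfff   [S → p S f]
pppSfff ⇒ ppppSffff   [S → p S f]
ppppSffff ⇒ pppppSfffff   [S → p S f]
pppppSfffff ⇒ ppppppSffffff   [S → p S f]
ppppppSffffff ⇒ pppppppSfffffff   [S → p S f]
pppppppSfffffff ⇒ pppppppvfffffff   [S → v]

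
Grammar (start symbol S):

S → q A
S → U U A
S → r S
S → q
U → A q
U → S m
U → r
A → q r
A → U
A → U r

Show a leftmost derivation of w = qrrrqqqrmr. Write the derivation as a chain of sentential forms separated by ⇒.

S ⇒ qA   [S → q A]
qA ⇒ qUr   [A → U r]
qUr ⇒ qSmr   [U → S m]
qSmr ⇒ qrSmr   [S → r S]
qrSmr ⇒ qrUUAmr   [S → U U A]
qrUUAmr ⇒ qrrUAmr   [U → r]
qrrUAmr ⇒ qrrAqAmr   [U → A q]
qrrAqAmr ⇒ qrrUqAmr   [A → U]
qrrUqAmr ⇒ qrrAqqAmr   [U → A q]
qrrAqqAmr ⇒ qrrUqqAmr   [A → U]
qrrUqqAmr ⇒ qrrrqqAmr   [U → r]
qrrrqqAmr ⇒ qrrrqqqrmr   [A → q r]

S ⇒ qA ⇒ qUr ⇒ qSmr ⇒ qrSmr ⇒ qrUUAmr ⇒ qrrUAmr ⇒ qrrAqAmr ⇒ qrrUqAmr ⇒ qrrAqqAmr ⇒ qrrUqqAmr ⇒ qrrrqqAmr ⇒ qrrrqqqrmr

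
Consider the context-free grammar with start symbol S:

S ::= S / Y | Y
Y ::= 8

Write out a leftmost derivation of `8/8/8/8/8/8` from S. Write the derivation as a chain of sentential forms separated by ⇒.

S ⇒ S/Y   [S ::= S / Y]
S/Y ⇒ S/Y/Y   [S ::= S / Y]
S/Y/Y ⇒ S/Y/Y/Y   [S ::= S / Y]
S/Y/Y/Y ⇒ S/Y/Y/Y/Y   [S ::= S / Y]
S/Y/Y/Y/Y ⇒ S/Y/Y/Y/Y/Y   [S ::= S / Y]
S/Y/Y/Y/Y/Y ⇒ Y/Y/Y/Y/Y/Y   [S ::= Y]
Y/Y/Y/Y/Y/Y ⇒ 8/Y/Y/Y/Y/Y   [Y ::= 8]
8/Y/Y/Y/Y/Y ⇒ 8/8/Y/Y/Y/Y   [Y ::= 8]
8/8/Y/Y/Y/Y ⇒ 8/8/8/Y/Y/Y   [Y ::= 8]
8/8/8/Y/Y/Y ⇒ 8/8/8/8/Y/Y   [Y ::= 8]
8/8/8/8/Y/Y ⇒ 8/8/8/8/8/Y   [Y ::= 8]
8/8/8/8/8/Y ⇒ 8/8/8/8/8/8   [Y ::= 8]

S ⇒ S/Y ⇒ S/Y/Y ⇒ S/Y/Y/Y ⇒ S/Y/Y/Y/Y ⇒ S/Y/Y/Y/Y/Y ⇒ Y/Y/Y/Y/Y/Y ⇒ 8/Y/Y/Y/Y/Y ⇒ 8/8/Y/Y/Y/Y ⇒ 8/8/8/Y/Y/Y ⇒ 8/8/8/8/Y/Y ⇒ 8/8/8/8/8/Y ⇒ 8/8/8/8/8/8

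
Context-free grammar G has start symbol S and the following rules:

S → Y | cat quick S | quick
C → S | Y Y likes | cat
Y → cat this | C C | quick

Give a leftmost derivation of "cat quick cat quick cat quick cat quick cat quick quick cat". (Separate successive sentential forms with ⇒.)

S ⇒ cat quick S   [S → cat quick S]
cat quick S ⇒ cat quick cat quick S   [S → cat quick S]
cat quick cat quick S ⇒ cat quick cat quick cat quick S   [S → cat quick S]
cat quick cat quick cat quick S ⇒ cat quick cat quick cat quick Y   [S → Y]
cat quick cat quick cat quick Y ⇒ cat quick cat quick cat quick C C   [Y → C C]
cat quick cat quick cat quick C C ⇒ cat quick cat quick cat quick S C   [C → S]
cat quick cat quick cat quick S C ⇒ cat quick cat quick cat quick cat quick S C   [S → cat quick S]
cat quick cat quick cat quick cat quick S C ⇒ cat quick cat quick cat quick cat quick cat quick S C   [S → cat quick S]
cat quick cat quick cat quick cat quick cat quick S C ⇒ cat quick cat quick cat quick cat quick cat quick quick C   [S → quick]
cat quick cat quick cat quick cat quick cat quick quick C ⇒ cat quick cat quick cat quick cat quick cat quick quick cat   [C → cat]

S ⇒ cat quick S ⇒ cat quick cat quick S ⇒ cat quick cat quick cat quick S ⇒ cat quick cat quick cat quick Y ⇒ cat quick cat quick cat quick C C ⇒ cat quick cat quick cat quick S C ⇒ cat quick cat quick cat quick cat quick S C ⇒ cat quick cat quick cat quick cat quick cat quick S C ⇒ cat quick cat quick cat quick cat quick cat quick quick C ⇒ cat quick cat quick cat quick cat quick cat quick quick cat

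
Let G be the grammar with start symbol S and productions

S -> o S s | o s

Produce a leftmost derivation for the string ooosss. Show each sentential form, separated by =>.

S => oSs => ooSss => ooosss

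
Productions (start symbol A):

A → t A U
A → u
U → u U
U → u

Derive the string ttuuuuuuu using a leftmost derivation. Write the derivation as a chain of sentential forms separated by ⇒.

A ⇒ tAU ⇒ ttAUU ⇒ ttuUU ⇒ ttuuUU ⇒ ttuuuU ⇒ ttuuuuU ⇒ ttuuuuuU ⇒ ttuuuuuuU ⇒ ttuuuuuuu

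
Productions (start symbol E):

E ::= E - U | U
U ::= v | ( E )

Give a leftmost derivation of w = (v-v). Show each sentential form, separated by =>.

E => U   [E ::= U]
U => (E)   [U ::= ( E )]
(E) => (E-U)   [E ::= E - U]
(E-U) => (U-U)   [E ::= U]
(U-U) => (v-U)   [U ::= v]
(v-U) => (v-v)   [U ::= v]

E => U => (E) => (E-U) => (U-U) => (v-U) => (v-v)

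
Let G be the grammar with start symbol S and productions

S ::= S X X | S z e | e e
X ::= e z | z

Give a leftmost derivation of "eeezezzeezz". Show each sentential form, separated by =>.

S => SXX => SzeXX => SXXzeXX => eeXXzeXX => eeezXzeXX => eeezezzeXX => eeezezzeezX => eeezezzeezz

S => SXX   [S ::= S X X]
SXX => SzeXX   [S ::= S z e]
SzeXX => SXXzeXX   [S ::= S X X]
SXXzeXX => eeXXzeXX   [S ::= e e]
eeXXzeXX => eeezXzeXX   [X ::= e z]
eeezXzeXX => eeezezzeXX   [X ::= e z]
eeezezzeXX => eeezezzeezX   [X ::= e z]
eeezezzeezX => eeezezzeezz   [X ::= z]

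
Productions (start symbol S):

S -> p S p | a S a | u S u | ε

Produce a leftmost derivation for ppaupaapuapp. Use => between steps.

S => pSp => ppSpp => ppaSapp => ppauSuapp => ppaupSpuapp => ppaupaSapuapp => ppaupaapuapp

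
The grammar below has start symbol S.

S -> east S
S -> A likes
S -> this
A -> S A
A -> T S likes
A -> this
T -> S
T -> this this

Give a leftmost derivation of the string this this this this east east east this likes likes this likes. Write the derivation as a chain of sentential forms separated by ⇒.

S ⇒ A likes   [S -> A likes]
A likes ⇒ S A likes   [A -> S A]
S A likes ⇒ A likes A likes   [S -> A likes]
A likes A likes ⇒ S A likes A likes   [A -> S A]
S A likes A likes ⇒ this A likes A likes   [S -> this]
this A likes A likes ⇒ this S A likes A likes   [A -> S A]
this S A likes A likes ⇒ this this A likes A likes   [S -> this]
this this A likes A likes ⇒ this this T S likes likes A likes   [A -> T S likes]
this this T S likes likes A likes ⇒ this this this this S likes likes A likes   [T -> this this]
this this this this S likes likes A likes ⇒ this this this this east S likes likes A likes   [S -> east S]
this this this this east S likes likes A likes ⇒ this this this this east east S likes likes A likes   [S -> east S]
this this this this east east S likes likes A likes ⇒ this this this this east east east S likes likes A likes   [S -> east S]
this this this this east east east S likes likes A likes ⇒ this this this this east east east this likes likes A likes   [S -> this]
this this this this east east east this likes likes A likes ⇒ this this this this east east east this likes likes this likes   [A -> this]

S ⇒ A likes ⇒ S A likes ⇒ A likes A likes ⇒ S A likes A likes ⇒ this A likes A likes ⇒ this S A likes A likes ⇒ this this A likes A likes ⇒ this this T S likes likes A likes ⇒ this this this this S likes likes A likes ⇒ this this this this east S likes likes A likes ⇒ this this this this east east S likes likes A likes ⇒ this this this this east east east S likes likes A likes ⇒ this this this this east east east this likes likes A likes ⇒ this this this this east east east this likes likes this likes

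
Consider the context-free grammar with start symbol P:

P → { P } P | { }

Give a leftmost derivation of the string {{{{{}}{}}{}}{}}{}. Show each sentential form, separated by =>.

P => {P}P => {{P}P}P => {{{P}P}P}P => {{{{P}P}P}P}P => {{{{{}}P}P}P}P => {{{{{}}{}}P}P}P => {{{{{}}{}}{}}P}P => {{{{{}}{}}{}}{}}P => {{{{{}}{}}{}}{}}{}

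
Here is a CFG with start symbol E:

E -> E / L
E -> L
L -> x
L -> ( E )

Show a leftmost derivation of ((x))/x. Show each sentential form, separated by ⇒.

E ⇒ E/L ⇒ L/L ⇒ (E)/L ⇒ (L)/L ⇒ ((E))/L ⇒ ((L))/L ⇒ ((x))/L ⇒ ((x))/x

E ⇒ E/L   [E -> E / L]
E/L ⇒ L/L   [E -> L]
L/L ⇒ (E)/L   [L -> ( E )]
(E)/L ⇒ (L)/L   [E -> L]
(L)/L ⇒ ((E))/L   [L -> ( E )]
((E))/L ⇒ ((L))/L   [E -> L]
((L))/L ⇒ ((x))/L   [L -> x]
((x))/L ⇒ ((x))/x   [L -> x]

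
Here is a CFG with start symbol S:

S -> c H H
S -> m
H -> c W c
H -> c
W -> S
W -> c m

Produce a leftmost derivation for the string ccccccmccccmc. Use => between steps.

S => cHH => ccWcH => ccScH => cccHHcH => ccccHcH => cccccWccH => ccccccmccH => ccccccmcccWc => ccccccmccccmc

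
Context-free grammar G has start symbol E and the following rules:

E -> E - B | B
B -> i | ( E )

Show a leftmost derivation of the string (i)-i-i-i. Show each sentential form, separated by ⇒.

E⇒E-B⇒E-B-B⇒E-B-B-B⇒B-B-B-B⇒(E)-B-B-B⇒(B)-B-B-B⇒(i)-B-B-B⇒(i)-i-B-B⇒(i)-i-i-B⇒(i)-i-i-i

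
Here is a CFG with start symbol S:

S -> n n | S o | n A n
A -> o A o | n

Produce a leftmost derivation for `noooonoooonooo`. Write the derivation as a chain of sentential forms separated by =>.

S => So => Soo => Sooo => nAnooo => noAonooo => nooAoonooo => noooAooonooo => nooooAoooonooo => noooonoooonooo

S => So   [S -> S o]
So => Soo   [S -> S o]
Soo => Sooo   [S -> S o]
Sooo => nAnooo   [S -> n A n]
nAnooo => noAonooo   [A -> o A o]
noAonooo => nooAoonooo   [A -> o A o]
nooAoonooo => noooAooonooo   [A -> o A o]
noooAooonooo => nooooAoooonooo   [A -> o A o]
nooooAoooonooo => noooonoooonooo   [A -> n]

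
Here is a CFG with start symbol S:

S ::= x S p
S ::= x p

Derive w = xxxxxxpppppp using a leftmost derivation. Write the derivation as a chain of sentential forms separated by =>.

S => xSp => xxSpp => xxxSppp => xxxxSpppp => xxxxxSppppp => xxxxxxpppppp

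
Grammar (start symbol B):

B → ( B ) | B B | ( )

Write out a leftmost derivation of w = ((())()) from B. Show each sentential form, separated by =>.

B=>(B)=>(BB)=>((B)B)=>((())B)=>((())())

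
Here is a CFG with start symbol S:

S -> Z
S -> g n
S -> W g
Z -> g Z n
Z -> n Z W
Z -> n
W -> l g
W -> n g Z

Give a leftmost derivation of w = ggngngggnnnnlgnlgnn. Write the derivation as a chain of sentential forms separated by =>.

S => Z => gZn => ggZnn => ggnZWnn => ggngZnWnn => ggngnZWnWnn => ggngngZnWnWnn => ggngnggZnnWnWnn => ggngngggZnnnWnWnn => ggngngggnnnnWnWnn => ggngngggnnnnlgnWnn => ggngngggnnnnlgnlgnn

S => Z   [S -> Z]
Z => gZn   [Z -> g Z n]
gZn => ggZnn   [Z -> g Z n]
ggZnn => ggnZWnn   [Z -> n Z W]
ggnZWnn => ggngZnWnn   [Z -> g Z n]
ggngZnWnn => ggngnZWnWnn   [Z -> n Z W]
ggngnZWnWnn => ggngngZnWnWnn   [Z -> g Z n]
ggngngZnWnWnn => ggngnggZnnWnWnn   [Z -> g Z n]
ggngnggZnnWnWnn => ggngngggZnnnWnWnn   [Z -> g Z n]
ggngngggZnnnWnWnn => ggngngggnnnnWnWnn   [Z -> n]
ggngngggnnnnWnWnn => ggngngggnnnnlgnWnn   [W -> l g]
ggngngggnnnnlgnWnn => ggngngggnnnnlgnlgnn   [W -> l g]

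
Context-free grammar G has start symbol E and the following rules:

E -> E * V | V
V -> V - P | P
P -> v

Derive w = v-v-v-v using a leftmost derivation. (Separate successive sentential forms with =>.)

E => V => V-P => V-P-P => V-P-P-P => P-P-P-P => v-P-P-P => v-v-P-P => v-v-v-P => v-v-v-v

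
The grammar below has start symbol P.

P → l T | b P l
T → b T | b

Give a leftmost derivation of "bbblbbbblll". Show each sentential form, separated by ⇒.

P ⇒ bPl ⇒ bbPll ⇒ bbbPlll ⇒ bbblTlll ⇒ bbblbTlll ⇒ bbblbbTlll ⇒ bbblbbbTlll ⇒ bbblbbbblll

P ⇒ bPl   [P → b P l]
bPl ⇒ bbPll   [P → b P l]
bbPll ⇒ bbbPlll   [P → b P l]
bbbPlll ⇒ bbblTlll   [P → l T]
bbblTlll ⇒ bbblbTlll   [T → b T]
bbblbTlll ⇒ bbblbbTlll   [T → b T]
bbblbbTlll ⇒ bbblbbbTlll   [T → b T]
bbblbbbTlll ⇒ bbblbbbblll   [T → b]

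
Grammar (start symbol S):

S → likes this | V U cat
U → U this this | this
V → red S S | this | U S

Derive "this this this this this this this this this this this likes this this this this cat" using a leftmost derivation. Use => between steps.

S => V U cat => U S U cat => U this this S U cat => U this this this this S U cat => U this this this this this this S U cat => U this this this this this this this this S U cat => U this this this this this this this this this this S U cat => this this this this this this this this this this this S U cat => this this this this this this this this this this this likes this U cat => this this this this this this this this this this this likes this U this this cat => this this this this this this this this this this this likes this this this this cat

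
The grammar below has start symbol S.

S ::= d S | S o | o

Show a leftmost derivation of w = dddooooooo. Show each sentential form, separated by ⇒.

S⇒So⇒Soo⇒Sooo⇒dSooo⇒ddSooo⇒ddSoooo⇒dddSoooo⇒dddSooooo⇒dddSoooooo⇒dddooooooo

S ⇒ So   [S ::= S o]
So ⇒ Soo   [S ::= S o]
Soo ⇒ Sooo   [S ::= S o]
Sooo ⇒ dSooo   [S ::= d S]
dSooo ⇒ ddSooo   [S ::= d S]
ddSooo ⇒ ddSoooo   [S ::= S o]
ddSoooo ⇒ dddSoooo   [S ::= d S]
dddSoooo ⇒ dddSooooo   [S ::= S o]
dddSooooo ⇒ dddSoooooo   [S ::= S o]
dddSoooooo ⇒ dddooooooo   [S ::= o]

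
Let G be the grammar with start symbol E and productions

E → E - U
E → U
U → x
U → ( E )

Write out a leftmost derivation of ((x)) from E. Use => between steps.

E => U => (E) => (U) => ((E)) => ((U)) => ((x))

E => U   [E → U]
U => (E)   [U → ( E )]
(E) => (U)   [E → U]
(U) => ((E))   [U → ( E )]
((E)) => ((U))   [E → U]
((U)) => ((x))   [U → x]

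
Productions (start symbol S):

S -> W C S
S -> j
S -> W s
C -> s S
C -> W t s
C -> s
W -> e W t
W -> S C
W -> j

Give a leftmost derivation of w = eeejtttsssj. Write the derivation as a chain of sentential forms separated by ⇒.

S⇒WCS⇒SCCS⇒WsCCS⇒eWtsCCS⇒eeWttsCCS⇒eeeWtttsCCS⇒eeejtttsCCS⇒eeejtttssCS⇒eeejtttsssS⇒eeejtttsssj

S ⇒ WCS   [S -> W C S]
WCS ⇒ SCCS   [W -> S C]
SCCS ⇒ WsCCS   [S -> W s]
WsCCS ⇒ eWtsCCS   [W -> e W t]
eWtsCCS ⇒ eeWttsCCS   [W -> e W t]
eeWttsCCS ⇒ eeeWtttsCCS   [W -> e W t]
eeeWtttsCCS ⇒ eeejtttsCCS   [W -> j]
eeejtttsCCS ⇒ eeejtttssCS   [C -> s]
eeejtttssCS ⇒ eeejtttsssS   [C -> s]
eeejtttsssS ⇒ eeejtttsssj   [S -> j]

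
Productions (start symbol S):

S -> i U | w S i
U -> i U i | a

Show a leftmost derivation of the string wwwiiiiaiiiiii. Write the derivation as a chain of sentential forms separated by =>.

S => wSi   [S -> w S i]
wSi => wwSii   [S -> w S i]
wwSii => wwwSiii   [S -> w S i]
wwwSiii => wwwiUiii   [S -> i U]
wwwiUiii => wwwiiUiiii   [U -> i U i]
wwwiiUiiii => wwwiiiUiiiii   [U -> i U i]
wwwiiiUiiiii => wwwiiiiUiiiiii   [U -> i U i]
wwwiiiiUiiiiii => wwwiiiiaiiiiii   [U -> a]

S => wSi => wwSii => wwwSiii => wwwiUiii => wwwiiUiiii => wwwiiiUiiiii => wwwiiiiUiiiiii => wwwiiiiaiiiiii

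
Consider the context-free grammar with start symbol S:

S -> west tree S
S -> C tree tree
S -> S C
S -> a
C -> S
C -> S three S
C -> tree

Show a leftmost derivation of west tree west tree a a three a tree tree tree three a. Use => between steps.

S => west tree S   [S -> west tree S]
west tree S => west tree west tree S   [S -> west tree S]
west tree west tree S => west tree west tree S C   [S -> S C]
west tree west tree S C => west tree west tree a C   [S -> a]
west tree west tree a C => west tree west tree a S three S   [C -> S three S]
west tree west tree a S three S => west tree west tree a S C three S   [S -> S C]
west tree west tree a S C three S => west tree west tree a C tree tree C three S   [S -> C tree tree]
west tree west tree a C tree tree C three S => west tree west tree a S three S tree tree C three S   [C -> S three S]
west tree west tree a S three S tree tree C three S => west tree west tree a a three S tree tree C three S   [S -> a]
west tree west tree a a three S tree tree C three S => west tree west tree a a three a tree tree C three S   [S -> a]
west tree west tree a a three a tree tree C three S => west tree west tree a a three a tree tree tree three S   [C -> tree]
west tree west tree a a three a tree tree tree three S => west tree west tree a a three a tree tree tree three a   [S -> a]

S => west tree S => west tree west tree S => west tree west tree S C => west tree west tree a C => west tree west tree a S three S => west tree west tree a S C three S => west tree west tree a C tree tree C three S => west tree west tree a S three S tree tree C three S => west tree west tree a a three S tree tree C three S => west tree west tree a a three a tree tree C three S => west tree west tree a a three a tree tree tree three S => west tree west tree a a three a tree tree tree three a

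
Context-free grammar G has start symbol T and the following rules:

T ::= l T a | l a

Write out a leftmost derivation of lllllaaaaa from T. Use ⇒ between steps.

T ⇒ lTa   [T ::= l T a]
lTa ⇒ llTaa   [T ::= l T a]
llTaa ⇒ lllTaaa   [T ::= l T a]
lllTaaa ⇒ llllTaaaa   [T ::= l T a]
llllTaaaa ⇒ lllllaaaaa   [T ::= l a]

T⇒lTa⇒llTaa⇒lllTaaa⇒llllTaaaa⇒lllllaaaaa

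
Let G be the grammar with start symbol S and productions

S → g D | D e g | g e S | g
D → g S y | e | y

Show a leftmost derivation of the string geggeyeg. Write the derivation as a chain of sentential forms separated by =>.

S => geS => geDeg => gegSyeg => geggDyeg => geggeyeg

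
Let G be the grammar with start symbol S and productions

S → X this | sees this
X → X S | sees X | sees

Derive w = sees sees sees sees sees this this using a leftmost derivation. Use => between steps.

S => X this => sees X this => sees sees X this => sees sees sees X this => sees sees sees X S this => sees sees sees sees S this => sees sees sees sees X this this => sees sees sees sees sees this this

S => X this   [S → X this]
X this => sees X this   [X → sees X]
sees X this => sees sees X this   [X → sees X]
sees sees X this => sees sees sees X this   [X → sees X]
sees sees sees X this => sees sees sees X S this   [X → X S]
sees sees sees X S this => sees sees sees sees S this   [X → sees]
sees sees sees sees S this => sees sees sees sees X this this   [S → X this]
sees sees sees sees X this this => sees sees sees sees sees this this   [X → sees]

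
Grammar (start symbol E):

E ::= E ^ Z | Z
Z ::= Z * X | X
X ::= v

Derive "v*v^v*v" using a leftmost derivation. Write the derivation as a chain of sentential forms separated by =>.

E => E^Z => Z^Z => Z*X^Z => X*X^Z => v*X^Z => v*v^Z => v*v^Z*X => v*v^X*X => v*v^v*X => v*v^v*v

E => E^Z   [E ::= E ^ Z]
E^Z => Z^Z   [E ::= Z]
Z^Z => Z*X^Z   [Z ::= Z * X]
Z*X^Z => X*X^Z   [Z ::= X]
X*X^Z => v*X^Z   [X ::= v]
v*X^Z => v*v^Z   [X ::= v]
v*v^Z => v*v^Z*X   [Z ::= Z * X]
v*v^Z*X => v*v^X*X   [Z ::= X]
v*v^X*X => v*v^v*X   [X ::= v]
v*v^v*X => v*v^v*v   [X ::= v]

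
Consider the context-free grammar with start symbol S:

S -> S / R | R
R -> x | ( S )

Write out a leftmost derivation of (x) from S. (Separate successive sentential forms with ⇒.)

S⇒R⇒(S)⇒(R)⇒(x)

S ⇒ R   [S -> R]
R ⇒ (S)   [R -> ( S )]
(S) ⇒ (R)   [S -> R]
(R) ⇒ (x)   [R -> x]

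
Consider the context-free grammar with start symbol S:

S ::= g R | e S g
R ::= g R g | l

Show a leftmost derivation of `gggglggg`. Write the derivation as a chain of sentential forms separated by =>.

S=>gR=>ggRg=>gggRgg=>ggggRggg=>gggglggg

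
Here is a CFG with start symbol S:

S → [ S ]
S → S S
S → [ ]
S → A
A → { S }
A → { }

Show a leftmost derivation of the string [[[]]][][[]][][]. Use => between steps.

S => SS => SSS => [S]SS => [[S]]SS => [[[]]]SS => [[[]]]SSS => [[[]]]SSSS => [[[]]][]SSS => [[[]]][][S]SS => [[[]]][][[]]SS => [[[]]][][[]][]S => [[[]]][][[]][][]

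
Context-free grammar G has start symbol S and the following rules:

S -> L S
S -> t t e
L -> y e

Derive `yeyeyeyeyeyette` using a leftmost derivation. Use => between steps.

S => LS   [S -> L S]
LS => yeS   [L -> y e]
yeS => yeLS   [S -> L S]
yeLS => yeyeS   [L -> y e]
yeyeS => yeyeLS   [S -> L S]
yeyeLS => yeyeyeS   [L -> y e]
yeyeyeS => yeyeyeLS   [S -> L S]
yeyeyeLS => yeyeyeyeS   [L -> y e]
yeyeyeyeS => yeyeyeyeLS   [S -> L S]
yeyeyeyeLS => yeyeyeyeyeS   [L -> y e]
yeyeyeyeyeS => yeyeyeyeyeLS   [S -> L S]
yeyeyeyeyeLS => yeyeyeyeyeyeS   [L -> y e]
yeyeyeyeyeyeS => yeyeyeyeyeyette   [S -> t t e]

S => LS => yeS => yeLS => yeyeS => yeyeLS => yeyeyeS => yeyeyeLS => yeyeyeyeS => yeyeyeyeLS => yeyeyeyeyeS => yeyeyeyeyeLS => yeyeyeyeyeyeS => yeyeyeyeyeyette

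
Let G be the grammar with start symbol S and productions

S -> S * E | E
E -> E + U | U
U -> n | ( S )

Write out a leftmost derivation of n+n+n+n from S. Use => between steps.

S=>E=>E+U=>E+U+U=>E+U+U+U=>U+U+U+U=>n+U+U+U=>n+n+U+U=>n+n+n+U=>n+n+n+n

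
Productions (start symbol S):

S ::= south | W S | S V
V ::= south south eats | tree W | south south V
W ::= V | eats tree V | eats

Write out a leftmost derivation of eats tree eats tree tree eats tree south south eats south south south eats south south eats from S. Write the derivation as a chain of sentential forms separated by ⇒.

S ⇒ S V ⇒ S V V ⇒ W S V V ⇒ eats S V V ⇒ eats W S V V ⇒ eats V S V V ⇒ eats tree W S V V ⇒ eats tree eats tree V S V V ⇒ eats tree eats tree tree W S V V ⇒ eats tree eats tree tree eats tree V S V V ⇒ eats tree eats tree tree eats tree south south eats S V V ⇒ eats tree eats tree tree eats tree south south eats south V V ⇒ eats tree eats tree tree eats tree south south eats south south south eats V ⇒ eats tree eats tree tree eats tree south south eats south south south eats south south eats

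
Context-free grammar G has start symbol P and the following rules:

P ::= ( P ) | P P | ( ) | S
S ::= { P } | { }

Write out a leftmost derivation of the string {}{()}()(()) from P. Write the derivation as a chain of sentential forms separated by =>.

P => PP => SP => {}P => {}PP => {}PPP => {}SPP => {}{P}PP => {}{()}PP => {}{()}()P => {}{()}()(P) => {}{()}()(())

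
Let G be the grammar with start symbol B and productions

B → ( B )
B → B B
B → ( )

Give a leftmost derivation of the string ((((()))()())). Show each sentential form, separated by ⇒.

B ⇒ (B)   [B → ( B )]
(B) ⇒ ((B))   [B → ( B )]
((B)) ⇒ ((BB))   [B → B B]
((BB)) ⇒ ((BBB))   [B → B B]
((BBB)) ⇒ (((B)BB))   [B → ( B )]
(((B)BB)) ⇒ ((((B))BB))   [B → ( B )]
((((B))BB)) ⇒ ((((()))BB))   [B → ( )]
((((()))BB)) ⇒ ((((()))()B))   [B → ( )]
((((()))()B)) ⇒ ((((()))()()))   [B → ( )]

B ⇒ (B) ⇒ ((B)) ⇒ ((BB)) ⇒ ((BBB)) ⇒ (((B)BB)) ⇒ ((((B))BB)) ⇒ ((((()))BB)) ⇒ ((((()))()B)) ⇒ ((((()))()()))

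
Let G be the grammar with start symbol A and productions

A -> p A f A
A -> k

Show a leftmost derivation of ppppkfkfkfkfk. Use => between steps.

A => pAfA => ppAfAfA => pppAfAfAfA => ppppAfAfAfAfA => ppppkfAfAfAfA => ppppkfkfAfAfA => ppppkfkfkfAfA => ppppkfkfkfkfA => ppppkfkfkfkfk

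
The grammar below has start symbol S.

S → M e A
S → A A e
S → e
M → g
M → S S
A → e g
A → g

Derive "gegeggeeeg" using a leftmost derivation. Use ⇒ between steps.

S⇒MeA⇒SSeA⇒AAeSeA⇒gAeSeA⇒gegeSeA⇒gegeAAeeA⇒gegegAeeA⇒gegeggeeA⇒gegeggeeeg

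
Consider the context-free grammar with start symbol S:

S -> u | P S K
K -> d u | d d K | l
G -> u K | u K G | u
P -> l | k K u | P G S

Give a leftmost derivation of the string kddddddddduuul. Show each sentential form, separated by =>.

S => PSK => kKuSK => kddKuSK => kddddKuSK => kddddddKuSK => kddddddddKuSK => kddddddddduuSK => kddddddddduuuK => kddddddddduuul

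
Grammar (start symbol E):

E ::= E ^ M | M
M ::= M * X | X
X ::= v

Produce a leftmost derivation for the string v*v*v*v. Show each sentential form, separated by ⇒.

E ⇒ M   [E ::= M]
M ⇒ M*X   [M ::= M * X]
M*X ⇒ M*X*X   [M ::= M * X]
M*X*X ⇒ M*X*X*X   [M ::= M * X]
M*X*X*X ⇒ X*X*X*X   [M ::= X]
X*X*X*X ⇒ v*X*X*X   [X ::= v]
v*X*X*X ⇒ v*v*X*X   [X ::= v]
v*v*X*X ⇒ v*v*v*X   [X ::= v]
v*v*v*X ⇒ v*v*v*v   [X ::= v]

E ⇒ M ⇒ M*X ⇒ M*X*X ⇒ M*X*X*X ⇒ X*X*X*X ⇒ v*X*X*X ⇒ v*v*X*X ⇒ v*v*v*X ⇒ v*v*v*v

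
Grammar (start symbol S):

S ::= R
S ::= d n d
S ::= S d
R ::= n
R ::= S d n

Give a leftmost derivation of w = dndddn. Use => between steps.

S => R   [S ::= R]
R => Sdn   [R ::= S d n]
Sdn => Sddn   [S ::= S d]
Sddn => dndddn   [S ::= d n d]

S => R => Sdn => Sddn => dndddn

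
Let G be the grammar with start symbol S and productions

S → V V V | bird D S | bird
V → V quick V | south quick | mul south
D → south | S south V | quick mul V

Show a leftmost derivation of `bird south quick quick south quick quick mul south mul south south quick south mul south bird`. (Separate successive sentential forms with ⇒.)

S ⇒ bird D S   [S → bird D S]
bird D S ⇒ bird S south V S   [D → S south V]
bird S south V S ⇒ bird V V V south V S   [S → V V V]
bird V V V south V S ⇒ bird V quick V V V south V S   [V → V quick V]
bird V quick V V V south V S ⇒ bird south quick quick V V V south V S   [V → south quick]
bird south quick quick V V V south V S ⇒ bird south quick quick V quick V V V south V S   [V → V quick V]
bird south quick quick V quick V V V south V S ⇒ bird south quick quick south quick quick V V V south V S   [V → south quick]
bird south quick quick south quick quick V V V south V S ⇒ bird south quick quick south quick quick mul south V V south V S   [V → mul south]
bird south quick quick south quick quick mul south V V south V S ⇒ bird south quick quick south quick quick mul south mul south V south V S   [V → mul south]
bird south quick quick south quick quick mul south mul south V south V S ⇒ bird south quick quick south quick quick mul south mul south south quick south V S   [V → south quick]
bird south quick quick south quick quick mul south mul south south quick south V S ⇒ bird south quick quick south quick quick mul south mul south south quick south mul south S   [V → mul south]
bird south quick quick south quick quick mul south mul south south quick south mul south S ⇒ bird south quick quick south quick quick mul south mul south south quick south mul south bird   [S → bird]

S ⇒ bird D S ⇒ bird S south V S ⇒ bird V V V south V S ⇒ bird V quick V V V south V S ⇒ bird south quick quick V V V south V S ⇒ bird south quick quick V quick V V V south V S ⇒ bird south quick quick south quick quick V V V south V S ⇒ bird south quick quick south quick quick mul south V V south V S ⇒ bird south quick quick south quick quick mul south mul south V south V S ⇒ bird south quick quick south quick quick mul south mul south south quick south V S ⇒ bird south quick quick south quick quick mul south mul south south quick south mul south S ⇒ bird south quick quick south quick quick mul south mul south south quick south mul south bird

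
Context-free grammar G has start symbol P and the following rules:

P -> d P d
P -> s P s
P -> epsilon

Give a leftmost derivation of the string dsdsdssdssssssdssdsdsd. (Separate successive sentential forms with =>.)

P => dPd   [P -> d P d]
dPd => dsPsd   [P -> s P s]
dsPsd => dsdPdsd   [P -> d P d]
dsdPdsd => dsdsPsdsd   [P -> s P s]
dsdsPsdsd => dsdsdPdsdsd   [P -> d P d]
dsdsdPdsdsd => dsdsdsPsdsdsd   [P -> s P s]
dsdsdsPsdsdsd => dsdsdssPssdsdsd   [P -> s P s]
dsdsdssPssdsdsd => dsdsdssdPdssdsdsd   [P -> d P d]
dsdsdssdPdssdsdsd => dsdsdssdsPsdssdsdsd   [P -> s P s]
dsdsdssdsPsdssdsdsd => dsdsdssdssPssdssdsdsd   [P -> s P s]
dsdsdssdssPssdssdsdsd => dsdsdssdsssPsssdssdsdsd   [P -> s P s]
dsdsdssdsssPsssdssdsdsd => dsdsdssdssssssdssdsdsd   [P -> epsilon]

P => dPd => dsPsd => dsdPdsd => dsdsPsdsd => dsdsdPdsdsd => dsdsdsPsdsdsd => dsdsdssPssdsdsd => dsdsdssdPdssdsdsd => dsdsdssdsPsdssdsdsd => dsdsdssdssPssdssdsdsd => dsdsdssdsssPsssdssdsdsd => dsdsdssdssssssdssdsdsd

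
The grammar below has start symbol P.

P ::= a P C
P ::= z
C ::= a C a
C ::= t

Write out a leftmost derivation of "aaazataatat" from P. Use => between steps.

P => aPC   [P ::= a P C]
aPC => aaPCC   [P ::= a P C]
aaPCC => aaaPCCC   [P ::= a P C]
aaaPCCC => aaazCCC   [P ::= z]
aaazCCC => aaazaCaCC   [C ::= a C a]
aaazaCaCC => aaazataCC   [C ::= t]
aaazataCC => aaazataaCaC   [C ::= a C a]
aaazataaCaC => aaazataataC   [C ::= t]
aaazataataC => aaazataatat   [C ::= t]

P => aPC => aaPCC => aaaPCCC => aaazCCC => aaazaCaCC => aaazataCC => aaazataaCaC => aaazataataC => aaazataatat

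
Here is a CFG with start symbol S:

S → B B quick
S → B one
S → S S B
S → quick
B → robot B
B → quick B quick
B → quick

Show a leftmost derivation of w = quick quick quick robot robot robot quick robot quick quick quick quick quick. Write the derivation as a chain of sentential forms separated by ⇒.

S ⇒ B B quick ⇒ quick B quick B quick ⇒ quick quick quick B quick ⇒ quick quick quick robot B quick ⇒ quick quick quick robot robot B quick ⇒ quick quick quick robot robot robot B quick ⇒ quick quick quick robot robot robot quick B quick quick ⇒ quick quick quick robot robot robot quick robot B quick quick ⇒ quick quick quick robot robot robot quick robot quick B quick quick quick ⇒ quick quick quick robot robot robot quick robot quick quick quick quick quick

S ⇒ B B quick   [S → B B quick]
B B quick ⇒ quick B quick B quick   [B → quick B quick]
quick B quick B quick ⇒ quick quick quick B quick   [B → quick]
quick quick quick B quick ⇒ quick quick quick robot B quick   [B → robot B]
quick quick quick robot B quick ⇒ quick quick quick robot robot B quick   [B → robot B]
quick quick quick robot robot B quick ⇒ quick quick quick robot robot robot B quick   [B → robot B]
quick quick quick robot robot robot B quick ⇒ quick quick quick robot robot robot quick B quick quick   [B → quick B quick]
quick quick quick robot robot robot quick B quick quick ⇒ quick quick quick robot robot robot quick robot B quick quick   [B → robot B]
quick quick quick robot robot robot quick robot B quick quick ⇒ quick quick quick robot robot robot quick robot quick B quick quick quick   [B → quick B quick]
quick quick quick robot robot robot quick robot quick B quick quick quick ⇒ quick quick quick robot robot robot quick robot quick quick quick quick quick   [B → quick]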